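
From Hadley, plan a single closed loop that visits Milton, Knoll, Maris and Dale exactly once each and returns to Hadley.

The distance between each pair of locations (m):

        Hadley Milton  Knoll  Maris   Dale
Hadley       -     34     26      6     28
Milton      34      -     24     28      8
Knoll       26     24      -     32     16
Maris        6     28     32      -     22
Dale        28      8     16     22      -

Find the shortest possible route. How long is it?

Minimum total distance: 84 m.

With 4 stops there are 4!/2 = 12 distinct round trips (a route and its reverse cost the same).
Hadley → Milton → Knoll → Maris → Dale → Hadley: 34+24+32+22+28 = 140
Hadley → Milton → Knoll → Dale → Maris → Hadley: 34+24+16+22+6 = 102
Hadley → Milton → Maris → Knoll → Dale → Hadley: 34+28+32+16+28 = 138
Hadley → Milton → Maris → Dale → Knoll → Hadley: 34+28+22+16+26 = 126
Hadley → Milton → Dale → Knoll → Maris → Hadley: 34+8+16+32+6 = 96
Hadley → Milton → Dale → Maris → Knoll → Hadley: 34+8+22+32+26 = 122
Hadley → Knoll → Milton → Maris → Dale → Hadley: 26+24+28+22+28 = 128
Hadley → Knoll → Milton → Dale → Maris → Hadley: 26+24+8+22+6 = 86
Hadley → Knoll → Maris → Milton → Dale → Hadley: 26+32+28+8+28 = 122
Hadley → Knoll → Dale → Milton → Maris → Hadley: 26+16+8+28+6 = 84
Hadley → Maris → Milton → Knoll → Dale → Hadley: 6+28+24+16+28 = 102
Hadley → Maris → Knoll → Milton → Dale → Hadley: 6+32+24+8+28 = 98
The minimum is 84.
One optimal route: Hadley → Knoll → Dale → Milton → Maris → Hadley (or its reverse).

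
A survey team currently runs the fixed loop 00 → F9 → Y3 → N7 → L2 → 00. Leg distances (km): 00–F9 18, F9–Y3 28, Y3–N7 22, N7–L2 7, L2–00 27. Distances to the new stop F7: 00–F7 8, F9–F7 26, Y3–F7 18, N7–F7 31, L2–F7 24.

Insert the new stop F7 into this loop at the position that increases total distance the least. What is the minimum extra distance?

Insertion cost between consecutive stops i–j is d(i,F7) + d(F7,j) − d(i,j):
  between 00 and F9: 8 + 26 − 18 = 16
  between F9 and Y3: 26 + 18 − 28 = 16
  between Y3 and N7: 18 + 31 − 22 = 27
  between N7 and L2: 31 + 24 − 7 = 48
  between L2 and 00: 24 + 8 − 27 = 5
Cheapest insertion is between L2 and 00, adding 5.
New total = 102 + 5 = 107.

Adding 5 km by placing F7 on the L2–00 leg.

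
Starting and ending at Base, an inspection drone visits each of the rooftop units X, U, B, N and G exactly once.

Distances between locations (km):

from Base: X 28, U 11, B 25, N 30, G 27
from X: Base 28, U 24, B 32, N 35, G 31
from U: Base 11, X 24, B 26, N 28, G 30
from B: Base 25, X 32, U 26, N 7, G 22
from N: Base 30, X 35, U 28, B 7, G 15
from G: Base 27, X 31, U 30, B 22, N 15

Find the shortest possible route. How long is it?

With 5 stops there are 5!/2 = 60 distinct round trips (a route and its reverse cost the same).
Base→X→U→B→N→G→Base: 28+24+26+7+15+27 = 127
Base→X→U→B→G→N→Base: 28+24+26+22+15+30 = 145
Base→X→U→N→B→G→Base: 28+24+28+7+22+27 = 136
Base→X→U→N→G→B→Base: 28+24+28+15+22+25 = 142
Base→X→U→G→B→N→Base: 28+24+30+22+7+30 = 141
Base→X→U→G→N→B→Base: 28+24+30+15+7+25 = 129
Base→X→B→U→N→G→Base: 28+32+26+28+15+27 = 156
Base→X→B→U→G→N→Base: 28+32+26+30+15+30 = 161
Base→X→B→N→U→G→Base: 28+32+7+28+30+27 = 152
Base→X→B→N→G→U→Base: 28+32+7+15+30+11 = 123
Base→X→B→G→U→N→Base: 28+32+22+30+28+30 = 170
Base→X→B→G→N→U→Base: 28+32+22+15+28+11 = 136
Base→X→N→U→B→G→Base: 28+35+28+26+22+27 = 166
Base→X→N→U→G→B→Base: 28+35+28+30+22+25 = 168
… (46 more)
Base→U→X→G→N→B→Base: 11+24+31+15+7+25 = 113  ← best
The minimum is 113.
One optimal route: Base → U → X → G → N → B → Base (or its reverse).

Shortest round trip = 113 km.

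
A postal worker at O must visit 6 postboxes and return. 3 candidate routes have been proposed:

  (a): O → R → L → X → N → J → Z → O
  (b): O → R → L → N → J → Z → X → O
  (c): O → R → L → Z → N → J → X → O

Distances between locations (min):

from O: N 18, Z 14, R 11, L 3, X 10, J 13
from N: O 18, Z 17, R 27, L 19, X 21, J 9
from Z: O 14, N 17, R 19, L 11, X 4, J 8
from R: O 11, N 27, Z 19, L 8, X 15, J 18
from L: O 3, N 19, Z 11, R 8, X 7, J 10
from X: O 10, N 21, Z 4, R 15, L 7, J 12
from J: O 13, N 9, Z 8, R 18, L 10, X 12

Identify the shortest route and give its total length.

69 min — (b) is the shortest.

(a): 11 + 8 + 7 + 21 + 9 + 8 + 14 = 78
(b): 11 + 8 + 19 + 9 + 8 + 4 + 10 = 69
(c): 11 + 8 + 11 + 17 + 9 + 12 + 10 = 78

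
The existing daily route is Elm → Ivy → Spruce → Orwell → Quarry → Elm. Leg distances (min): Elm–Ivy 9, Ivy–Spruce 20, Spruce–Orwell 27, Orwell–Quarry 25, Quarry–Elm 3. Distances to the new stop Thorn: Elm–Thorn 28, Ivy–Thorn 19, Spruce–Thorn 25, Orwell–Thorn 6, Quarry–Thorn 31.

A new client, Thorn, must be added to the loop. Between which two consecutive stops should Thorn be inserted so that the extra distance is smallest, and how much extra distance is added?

Insertion cost between consecutive stops i–j is d(i,Thorn) + d(Thorn,j) − d(i,j):
  between Elm and Ivy: 28 + 19 − 9 = 38
  between Ivy and Spruce: 19 + 25 − 20 = 24
  between Spruce and Orwell: 25 + 6 − 27 = 4
  between Orwell and Quarry: 6 + 31 − 25 = 12
  between Quarry and Elm: 31 + 28 − 3 = 56
Cheapest insertion is between Spruce and Orwell, adding 4.
New total = 84 + 4 = 88.

+4 min — insert Thorn between Spruce and Orwell.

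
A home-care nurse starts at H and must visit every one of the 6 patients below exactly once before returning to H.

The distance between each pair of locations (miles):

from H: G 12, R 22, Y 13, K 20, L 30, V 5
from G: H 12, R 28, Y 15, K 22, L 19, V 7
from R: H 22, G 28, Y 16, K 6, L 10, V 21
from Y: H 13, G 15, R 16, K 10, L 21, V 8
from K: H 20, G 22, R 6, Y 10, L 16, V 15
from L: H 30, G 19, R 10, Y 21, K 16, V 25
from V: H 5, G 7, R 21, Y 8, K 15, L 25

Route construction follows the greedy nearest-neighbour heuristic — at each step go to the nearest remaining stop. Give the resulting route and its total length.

83 miles along H → V → G → Y → K → R → L → H.

H → [V:5 / G:12 / Y:13 / K:20 / R:22 / L:30] → V (5)
V → [G:7 / Y:8 / K:15 / R:21 / L:25] → G (7)
G → [Y:15 / L:19 / K:22 / R:28] → Y (15)
Y → [K:10 / R:16 / L:21] → K (10)
K → [R:6 / L:16] → R (6)
R → [L:10] → L (10)
Return L→H: 30.
Total = 5 + 7 + 15 + 10 + 6 + 10 + 30 = 83.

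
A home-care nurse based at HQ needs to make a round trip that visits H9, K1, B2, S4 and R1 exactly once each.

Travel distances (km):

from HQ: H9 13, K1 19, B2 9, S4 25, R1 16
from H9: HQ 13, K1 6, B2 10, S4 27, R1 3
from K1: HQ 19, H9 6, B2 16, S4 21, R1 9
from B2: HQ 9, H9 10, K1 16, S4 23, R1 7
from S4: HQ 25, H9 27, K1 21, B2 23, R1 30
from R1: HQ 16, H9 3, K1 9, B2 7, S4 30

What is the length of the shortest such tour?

HQ→H9→K1→B2→S4→R1→HQ: 13+6+16+23+30+16 = 104
HQ→H9→K1→B2→R1→S4→HQ: 13+6+16+7+30+25 = 97
HQ→H9→K1→S4→B2→R1→HQ: 13+6+21+23+7+16 = 86
HQ→H9→K1→S4→R1→B2→HQ: 13+6+21+30+7+9 = 86
HQ→H9→K1→R1→B2→S4→HQ: 13+6+9+7+23+25 = 83
HQ→H9→K1→R1→S4→B2→HQ: 13+6+9+30+23+9 = 90
HQ→H9→B2→K1→S4→R1→HQ: 13+10+16+21+30+16 = 106
HQ→H9→B2→K1→R1→S4→HQ: 13+10+16+9+30+25 = 103
HQ→H9→B2→S4→K1→R1→HQ: 13+10+23+21+9+16 = 92
HQ→H9→B2→S4→R1→K1→HQ: 13+10+23+30+9+19 = 104
HQ→H9→B2→R1→K1→S4→HQ: 13+10+7+9+21+25 = 85
HQ→H9→B2→R1→S4→K1→HQ: 13+10+7+30+21+19 = 100
HQ→H9→S4→K1→B2→R1→HQ: 13+27+21+16+7+16 = 100
HQ→H9→S4→K1→R1→B2→HQ: 13+27+21+9+7+9 = 86
… (46 more)
HQ→B2→R1→H9→K1→S4→HQ: 9+7+3+6+21+25 = 71  ← best
The minimum is 71.
One optimal route: HQ → B2 → R1 → H9 → K1 → S4 → HQ (or its reverse).

Minimum total distance: 71 km.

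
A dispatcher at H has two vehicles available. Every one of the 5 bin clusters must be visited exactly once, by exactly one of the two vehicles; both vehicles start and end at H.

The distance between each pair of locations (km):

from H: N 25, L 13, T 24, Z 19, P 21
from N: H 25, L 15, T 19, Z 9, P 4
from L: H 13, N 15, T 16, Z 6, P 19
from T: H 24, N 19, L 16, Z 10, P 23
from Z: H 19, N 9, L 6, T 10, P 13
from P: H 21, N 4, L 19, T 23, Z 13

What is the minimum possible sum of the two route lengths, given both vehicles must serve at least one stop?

94 km — the smallest possible combined total.

Try each way of splitting the stops between the two vehicles (each non-empty) and, for each split, find the best tour for each vehicle:
  {N} + {L, T, Z, P}: 50 + 73 = 123
  {L} + {N, T, Z, P}: 26 + 68 = 94
  {N, L} + {T, Z, P}: 53 + 68 = 121
  {T} + {N, L, Z, P}: 48 + 53 = 101
  {N, T} + {L, Z, P}: 68 + 53 = 121
  {L, T} + {N, Z, P}: 53 + 53 = 106
  … (15 splits in total)
Best: vehicle 1 H → L → H = 26; vehicle 2 H → T → Z → N → P → H = 68; combined 94.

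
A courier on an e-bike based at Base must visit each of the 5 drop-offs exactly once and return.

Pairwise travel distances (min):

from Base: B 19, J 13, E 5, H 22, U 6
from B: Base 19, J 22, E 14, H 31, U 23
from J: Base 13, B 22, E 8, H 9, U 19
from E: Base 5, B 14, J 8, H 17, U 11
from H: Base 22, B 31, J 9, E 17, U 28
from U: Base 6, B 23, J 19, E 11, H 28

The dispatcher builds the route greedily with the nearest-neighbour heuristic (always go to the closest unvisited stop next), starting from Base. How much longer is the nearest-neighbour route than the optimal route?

10 min longer than the optimal tour.

From Base: E=5, U=6, J=13, B=19, H=22 → choose E (5).
From E: J=8, U=11, B=14, H=17 → choose J (8).
From J: H=9, U=19, B=22 → choose H (9).
From H: U=28, B=31 → choose U (28).
From U: B=23 → choose B (23).
NN route Base → E → J → H → U → B → Base costs 92.
Optimal: Base → J → H → E → B → U → Base costs 82 (by enumerating all 60 distinct tours).
Excess = 92 − 82 = 10.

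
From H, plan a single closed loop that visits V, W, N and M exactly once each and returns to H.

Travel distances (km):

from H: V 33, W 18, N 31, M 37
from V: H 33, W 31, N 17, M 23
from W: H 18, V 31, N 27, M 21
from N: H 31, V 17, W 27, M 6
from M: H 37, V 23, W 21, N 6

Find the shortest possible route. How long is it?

95 km — the shortest possible round trip.

With 4 stops there are 4!/2 = 12 distinct round trips (a route and its reverse cost the same).
H - V - W - N - M - H: 33+31+27+6+37 = 134
H - V - W - M - N - H: 33+31+21+6+31 = 122
H - V - N - W - M - H: 33+17+27+21+37 = 135
H - V - N - M - W - H: 33+17+6+21+18 = 95
H - V - M - W - N - H: 33+23+21+27+31 = 135
H - V - M - N - W - H: 33+23+6+27+18 = 107
H - W - V - N - M - H: 18+31+17+6+37 = 109
H - W - V - M - N - H: 18+31+23+6+31 = 109
H - W - N - V - M - H: 18+27+17+23+37 = 122
H - W - M - V - N - H: 18+21+23+17+31 = 110
H - N - V - W - M - H: 31+17+31+21+37 = 137
H - N - W - V - M - H: 31+27+31+23+37 = 149
The minimum is 95.
One optimal route: H → V → N → M → W → H (or its reverse).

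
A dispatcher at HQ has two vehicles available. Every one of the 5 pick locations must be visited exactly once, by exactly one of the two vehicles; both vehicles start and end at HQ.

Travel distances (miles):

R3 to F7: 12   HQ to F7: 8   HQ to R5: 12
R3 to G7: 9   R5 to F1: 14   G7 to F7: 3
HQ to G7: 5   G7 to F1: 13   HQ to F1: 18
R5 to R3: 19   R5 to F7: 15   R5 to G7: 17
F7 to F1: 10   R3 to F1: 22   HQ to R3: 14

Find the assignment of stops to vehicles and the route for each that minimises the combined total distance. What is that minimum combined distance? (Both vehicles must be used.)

72 miles — the smallest possible combined total.

Try each way of splitting the stops between the two vehicles (each non-empty) and, for each split, find the best tour for each vehicle:
  {R5} + {R3, G7, F7, F1}: 24 + 54 = 78
  {R3} + {R5, G7, F7, F1}: 28 + 44 = 72
  {R5, R3} + {G7, F7, F1}: 45 + 36 = 81
  {G7} + {R5, R3, F7, F1}: 10 + 62 = 72
  {R5, G7} + {R3, F7, F1}: 34 + 54 = 88
  {R3, G7} + {R5, F7, F1}: 28 + 44 = 72
  … (15 splits in total)
Best: vehicle 1 HQ → R3 → HQ = 28; vehicle 2 HQ → R5 → F1 → F7 → G7 → HQ = 44; combined 72.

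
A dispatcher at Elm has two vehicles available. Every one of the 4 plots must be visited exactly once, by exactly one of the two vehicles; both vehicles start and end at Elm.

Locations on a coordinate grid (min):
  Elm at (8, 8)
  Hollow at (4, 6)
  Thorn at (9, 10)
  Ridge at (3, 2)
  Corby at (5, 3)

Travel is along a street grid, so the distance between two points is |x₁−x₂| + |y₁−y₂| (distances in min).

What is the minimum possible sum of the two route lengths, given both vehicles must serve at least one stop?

Try each way of splitting the stops between the two vehicles (each non-empty) and, for each split, find the best tour for each vehicle:
  {Hollow} + {Thorn, Ridge, Corby}: 12 + 28 = 40
  {Thorn} + {Hollow, Ridge, Corby}: 6 + 22 = 28
  {Hollow, Thorn} + {Ridge, Corby}: 18 + 22 = 40
  {Ridge} + {Hollow, Thorn, Corby}: 22 + 24 = 46
  {Hollow, Ridge} + {Thorn, Corby}: 22 + 22 = 44
  {Thorn, Ridge} + {Hollow, Corby}: 28 + 18 = 46
  … (7 splits in total)
Best: vehicle 1 Elm → Thorn → Elm = 6; vehicle 2 Elm → Hollow → Ridge → Corby → Elm = 22; combined 28.

28 min — the smallest possible combined total.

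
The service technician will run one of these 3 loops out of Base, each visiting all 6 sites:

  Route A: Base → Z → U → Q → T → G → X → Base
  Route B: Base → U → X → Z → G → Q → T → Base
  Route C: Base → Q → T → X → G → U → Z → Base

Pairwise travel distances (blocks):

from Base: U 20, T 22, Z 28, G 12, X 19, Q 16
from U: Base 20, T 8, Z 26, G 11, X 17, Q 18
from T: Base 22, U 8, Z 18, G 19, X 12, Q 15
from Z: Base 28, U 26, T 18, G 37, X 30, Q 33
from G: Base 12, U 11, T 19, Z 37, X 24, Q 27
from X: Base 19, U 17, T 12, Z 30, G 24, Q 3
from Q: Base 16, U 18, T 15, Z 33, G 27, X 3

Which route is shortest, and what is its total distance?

132 blocks — Route C is the shortest.

Route A: 28 + 26 + 18 + 15 + 19 + 24 + 19 = 149
Route B: 20 + 17 + 30 + 37 + 27 + 15 + 22 = 168
Route C: 16 + 15 + 12 + 24 + 11 + 26 + 28 = 132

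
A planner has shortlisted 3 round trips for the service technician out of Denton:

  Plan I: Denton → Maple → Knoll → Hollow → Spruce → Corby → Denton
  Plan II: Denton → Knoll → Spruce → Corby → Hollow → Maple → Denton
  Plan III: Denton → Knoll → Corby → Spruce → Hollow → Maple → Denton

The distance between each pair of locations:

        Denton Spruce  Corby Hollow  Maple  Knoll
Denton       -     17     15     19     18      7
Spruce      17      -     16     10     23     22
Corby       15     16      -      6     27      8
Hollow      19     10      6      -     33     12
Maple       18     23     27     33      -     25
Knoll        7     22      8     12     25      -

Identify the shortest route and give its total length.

Plan I: 18 + 25 + 12 + 10 + 16 + 15 = 96
Plan II: 7 + 22 + 16 + 6 + 33 + 18 = 102
Plan III: 7 + 8 + 16 + 10 + 33 + 18 = 92

Shortest is Plan III, total 92.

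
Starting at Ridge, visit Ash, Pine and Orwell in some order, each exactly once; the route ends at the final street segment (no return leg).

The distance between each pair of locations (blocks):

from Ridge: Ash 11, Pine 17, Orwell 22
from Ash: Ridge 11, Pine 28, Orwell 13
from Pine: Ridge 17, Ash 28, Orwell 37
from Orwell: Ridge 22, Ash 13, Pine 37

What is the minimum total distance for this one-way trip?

Shortest open route: 58 blocks.

There are 3! = 6 possible orderings.
Ridge→Ash→Pine→Orwell: 11+28+37 = 76
Ridge→Ash→Orwell→Pine: 11+13+37 = 61
Ridge→Pine→Ash→Orwell: 17+28+13 = 58
Ridge→Pine→Orwell→Ash: 17+37+13 = 67
Ridge→Orwell→Ash→Pine: 22+13+28 = 63
Ridge→Orwell→Pine→Ash: 22+37+28 = 87
The minimum is 58.
One shortest path: Ridge → Pine → Ash → Orwell.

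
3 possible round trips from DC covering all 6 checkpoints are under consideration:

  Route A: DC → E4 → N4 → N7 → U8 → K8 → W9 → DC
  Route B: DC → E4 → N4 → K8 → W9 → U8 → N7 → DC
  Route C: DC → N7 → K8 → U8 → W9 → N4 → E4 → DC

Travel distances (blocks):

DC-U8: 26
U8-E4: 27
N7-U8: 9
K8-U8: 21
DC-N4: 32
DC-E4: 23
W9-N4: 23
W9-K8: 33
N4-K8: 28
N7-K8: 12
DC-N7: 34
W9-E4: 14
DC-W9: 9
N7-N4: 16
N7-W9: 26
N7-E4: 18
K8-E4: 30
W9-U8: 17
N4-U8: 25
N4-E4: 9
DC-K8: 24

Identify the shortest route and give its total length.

Route A: 23 + 9 + 16 + 9 + 21 + 33 + 9 = 120
Route B: 23 + 9 + 28 + 33 + 17 + 9 + 34 = 153
Route C: 34 + 12 + 21 + 17 + 23 + 9 + 23 = 139

120 blocks — Route A is the shortest.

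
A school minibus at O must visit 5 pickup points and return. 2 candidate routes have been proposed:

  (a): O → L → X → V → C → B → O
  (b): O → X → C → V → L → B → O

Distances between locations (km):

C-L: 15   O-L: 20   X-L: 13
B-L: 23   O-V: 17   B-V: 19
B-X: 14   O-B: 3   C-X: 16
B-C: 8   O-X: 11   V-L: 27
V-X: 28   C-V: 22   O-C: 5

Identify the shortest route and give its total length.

Shortest is (a), total 94 km.

(a): 20 + 13 + 28 + 22 + 8 + 3 = 94
(b): 11 + 16 + 22 + 27 + 23 + 3 = 102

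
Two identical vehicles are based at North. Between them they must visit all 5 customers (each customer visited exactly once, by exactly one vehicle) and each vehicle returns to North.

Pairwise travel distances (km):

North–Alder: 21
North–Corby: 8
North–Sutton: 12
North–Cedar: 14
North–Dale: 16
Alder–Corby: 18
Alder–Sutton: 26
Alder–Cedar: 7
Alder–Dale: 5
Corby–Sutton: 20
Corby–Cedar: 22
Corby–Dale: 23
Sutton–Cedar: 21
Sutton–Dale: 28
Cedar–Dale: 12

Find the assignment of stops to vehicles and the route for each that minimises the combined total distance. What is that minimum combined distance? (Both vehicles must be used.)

Minimum combined distance: 77 km.

There are 2^4 − 1 = 15 ways to divide the 5 stops into two non-empty groups. For each, the best each vehicle can do is its own shortest tour through its group:
  {Alder} + {Corby, Sutton, Cedar, Dale}: 42 + 76 = 118
  {Corby} + {Alder, Sutton, Cedar, Dale}: 16 + 61 = 77
  {Alder, Corby} + {Sutton, Cedar, Dale}: 47 + 61 = 108
  {Sutton} + {Alder, Corby, Cedar, Dale}: 24 + 57 = 81
  {Alder, Sutton} + {Corby, Cedar, Dale}: 59 + 57 = 116
  {Corby, Sutton} + {Alder, Cedar, Dale}: 40 + 42 = 82
  … (15 splits in total)
Best: vehicle 1 North → Corby → North = 16; vehicle 2 North → Sutton → Cedar → Alder → Dale → North = 61; combined 77.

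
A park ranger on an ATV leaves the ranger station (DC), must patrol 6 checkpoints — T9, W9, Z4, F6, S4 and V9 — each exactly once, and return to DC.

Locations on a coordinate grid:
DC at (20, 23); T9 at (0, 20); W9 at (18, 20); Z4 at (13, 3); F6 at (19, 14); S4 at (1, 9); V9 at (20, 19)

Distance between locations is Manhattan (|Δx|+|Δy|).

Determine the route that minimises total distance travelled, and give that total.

Shortest round trip = 80.

DC → T9 → W9 → Z4 → F6 → S4 → V9 → DC: 23+18+22+17+23+29+4 = 136
DC → T9 → W9 → Z4 → F6 → V9 → S4 → DC: 23+18+22+17+6+29+33 = 148
DC → T9 → W9 → Z4 → S4 → F6 → V9 → DC: 23+18+22+18+23+6+4 = 114
DC → T9 → W9 → Z4 → S4 → V9 → F6 → DC: 23+18+22+18+29+6+10 = 126
DC → T9 → W9 → Z4 → V9 → F6 → S4 → DC: 23+18+22+23+6+23+33 = 148
DC → T9 → W9 → Z4 → V9 → S4 → F6 → DC: 23+18+22+23+29+23+10 = 148
DC → T9 → W9 → F6 → Z4 → S4 → V9 → DC: 23+18+7+17+18+29+4 = 116
DC → T9 → W9 → F6 → Z4 → V9 → S4 → DC: 23+18+7+17+23+29+33 = 150
… (352 more)
DC → W9 → T9 → S4 → Z4 → F6 → V9 → DC: 5+18+12+18+17+6+4 = 80  ← best
The minimum is 80.
One optimal route: DC → W9 → T9 → S4 → Z4 → F6 → V9 → DC (or its reverse).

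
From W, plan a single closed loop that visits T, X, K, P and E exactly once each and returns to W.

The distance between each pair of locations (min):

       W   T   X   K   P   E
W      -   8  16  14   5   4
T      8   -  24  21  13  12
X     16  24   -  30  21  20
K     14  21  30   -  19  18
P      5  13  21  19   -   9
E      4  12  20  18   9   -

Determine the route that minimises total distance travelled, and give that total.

93 min — the shortest possible round trip.

With 5 stops there are 5!/2 = 60 distinct round trips (a route and its reverse cost the same).
W - T - X - K - P - E - W: 8+24+30+19+9+4 = 94
W - T - X - K - E - P - W: 8+24+30+18+9+5 = 94
W - T - X - P - K - E - W: 8+24+21+19+18+4 = 94
W - T - X - P - E - K - W: 8+24+21+9+18+14 = 94
W - T - X - E - K - P - W: 8+24+20+18+19+5 = 94
W - T - X - E - P - K - W: 8+24+20+9+19+14 = 94
W - T - K - X - P - E - W: 8+21+30+21+9+4 = 93
W - T - K - X - E - P - W: 8+21+30+20+9+5 = 93
W - T - K - P - X - E - W: 8+21+19+21+20+4 = 93
W - T - K - P - E - X - W: 8+21+19+9+20+16 = 93
W - T - K - E - X - P - W: 8+21+18+20+21+5 = 93
W - T - K - E - P - X - W: 8+21+18+9+21+16 = 93
W - T - P - X - K - E - W: 8+13+21+30+18+4 = 94
W - T - P - X - E - K - W: 8+13+21+20+18+14 = 94
… (46 more)
The minimum is 93.
One optimal route: W → T → K → X → P → E → W (or its reverse).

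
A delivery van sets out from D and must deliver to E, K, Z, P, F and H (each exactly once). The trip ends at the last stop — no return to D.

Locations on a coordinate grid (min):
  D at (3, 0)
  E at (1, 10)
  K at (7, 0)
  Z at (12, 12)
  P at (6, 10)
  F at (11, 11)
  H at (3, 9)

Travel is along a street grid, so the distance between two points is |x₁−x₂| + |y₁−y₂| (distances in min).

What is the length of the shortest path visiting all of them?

Shortest open route: 33 min.

There are 6! = 720 possible orderings.
D → E → K → Z → P → F → H: 12+16+17+8+6+10 = 69
D → E → K → Z → P → H → F: 12+16+17+8+4+10 = 67
D → E → K → Z → F → P → H: 12+16+17+2+6+4 = 57
D → E → K → Z → F → H → P: 12+16+17+2+10+4 = 61
D → E → K → Z → H → P → F: 12+16+17+12+4+6 = 67
D → E → K → Z → H → F → P: 12+16+17+12+10+6 = 73
D → E → K → P → Z → F → H: 12+16+11+8+2+10 = 59
D → E → K → P → Z → H → F: 12+16+11+8+12+10 = 69
… (712 more)
D → K → H → E → P → F → Z: 4+13+3+5+6+2 = 33  ← best
The minimum is 33.
One shortest path: D → K → H → E → P → F → Z.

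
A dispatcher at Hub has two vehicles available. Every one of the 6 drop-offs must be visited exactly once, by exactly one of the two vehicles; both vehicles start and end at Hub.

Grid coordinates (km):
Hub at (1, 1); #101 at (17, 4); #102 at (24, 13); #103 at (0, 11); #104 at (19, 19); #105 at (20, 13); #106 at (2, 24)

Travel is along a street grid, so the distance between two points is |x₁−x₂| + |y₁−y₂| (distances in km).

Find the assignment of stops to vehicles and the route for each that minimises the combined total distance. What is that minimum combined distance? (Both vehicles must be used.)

Minimum combined distance: 114 km.

There are 2^5 − 1 = 31 ways to divide the 6 stops into two non-empty groups. For each, the best each vehicle can do is its own shortest tour through its group:
  {#101} + {#102, #103, #104, #105, #106}: 38 + 94 = 132
  {#102} + {#101, #103, #104, #105, #106}: 70 + 86 = 156
  {#101, #102} + {#103, #104, #105, #106}: 70 + 86 = 156
  {#103} + {#101, #102, #104, #105, #106}: 22 + 92 = 114
  {#101, #103} + {#102, #104, #105, #106}: 54 + 92 = 146
  {#102, #103} + {#101, #104, #105, #106}: 72 + 84 = 156
  … (31 splits in total)
Best: vehicle 1 Hub → #103 → Hub = 22; vehicle 2 Hub → #101 → #102 → #105 → #104 → #106 → Hub = 92; combined 114.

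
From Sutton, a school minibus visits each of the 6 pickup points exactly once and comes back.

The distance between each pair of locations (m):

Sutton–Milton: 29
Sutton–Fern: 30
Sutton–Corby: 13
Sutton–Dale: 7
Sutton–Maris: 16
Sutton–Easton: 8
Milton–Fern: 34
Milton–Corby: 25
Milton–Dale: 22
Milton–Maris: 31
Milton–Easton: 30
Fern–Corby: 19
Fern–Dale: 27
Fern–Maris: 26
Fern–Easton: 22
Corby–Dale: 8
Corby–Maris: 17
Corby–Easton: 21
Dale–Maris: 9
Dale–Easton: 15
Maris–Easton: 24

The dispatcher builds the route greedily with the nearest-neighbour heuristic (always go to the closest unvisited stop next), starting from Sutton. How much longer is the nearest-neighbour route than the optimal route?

From Sutton: Dale=7, Easton=8, Corby=13, Maris=16, Milton=29, Fern=30 → choose Dale (7).
From Dale: Corby=8, Maris=9, Easton=15, Milton=22, Fern=27 → choose Corby (8).
From Corby: Maris=17, Fern=19, Easton=21, Milton=25 → choose Maris (17).
From Maris: Easton=24, Fern=26, Milton=31 → choose Easton (24).
From Easton: Fern=22, Milton=30 → choose Fern (22).
From Fern: Milton=34 → choose Milton (34).
NN route Sutton → Dale → Corby → Maris → Easton → Fern → Milton → Sutton costs 141.
Optimal: Sutton → Dale → Maris → Milton → Corby → Fern → Easton → Sutton costs 121 (by enumerating all 360 distinct tours).
Excess = 141 − 121 = 20.

20 m longer than the optimal tour.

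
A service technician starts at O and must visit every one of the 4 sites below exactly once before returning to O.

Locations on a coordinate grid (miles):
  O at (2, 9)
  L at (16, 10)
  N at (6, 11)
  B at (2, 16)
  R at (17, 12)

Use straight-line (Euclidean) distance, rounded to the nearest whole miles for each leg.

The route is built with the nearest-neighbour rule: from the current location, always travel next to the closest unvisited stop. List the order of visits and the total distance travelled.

Nearest-neighbour total = 42 miles; route O → N → B → L → R → O.

At O the remaining stops are N 4, B 7, L 14, R 15; go to N.
At N the remaining stops are B 6, L 10, R 11; go to B.
At B the remaining stops are L 15, R 16; go to L.
At L the remaining stops are R 2; go to R.
Return R→O: 15.
Total = 4 + 6 + 15 + 2 + 15 = 42.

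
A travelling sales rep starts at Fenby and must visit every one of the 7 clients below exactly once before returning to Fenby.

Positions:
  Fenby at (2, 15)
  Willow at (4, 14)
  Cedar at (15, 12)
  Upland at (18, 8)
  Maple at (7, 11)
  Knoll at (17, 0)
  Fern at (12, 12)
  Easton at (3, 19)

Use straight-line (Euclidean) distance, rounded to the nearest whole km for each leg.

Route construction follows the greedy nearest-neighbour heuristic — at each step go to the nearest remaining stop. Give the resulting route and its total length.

At Fenby the remaining stops are Willow 2, Easton 4, Maple 6, Fern 10, Cedar 13, Upland 17, Knoll 21; go to Willow.
At Willow the remaining stops are Maple 4, Easton 5, Fern 8, Cedar 11, Upland 15, Knoll 19; go to Maple.
At Maple the remaining stops are Fern 5, Cedar 8, Easton 9, Upland 11, Knoll 15; go to Fern.
At Fern the remaining stops are Cedar 3, Upland 7, Easton 11, Knoll 13; go to Cedar.
At Cedar the remaining stops are Upland 5, Knoll 12, Easton 14; go to Upland.
At Upland the remaining stops are Knoll 8, Easton 19; go to Knoll.
At Knoll the remaining stops are Easton 24; go to Easton.
Return Easton→Fenby: 4.
Total = 2 + 4 + 5 + 3 + 5 + 8 + 24 + 4 = 55.

Nearest-neighbour total = 55 km; route Fenby → Willow → Maple → Fern → Cedar → Upland → Knoll → Easton → Fenby.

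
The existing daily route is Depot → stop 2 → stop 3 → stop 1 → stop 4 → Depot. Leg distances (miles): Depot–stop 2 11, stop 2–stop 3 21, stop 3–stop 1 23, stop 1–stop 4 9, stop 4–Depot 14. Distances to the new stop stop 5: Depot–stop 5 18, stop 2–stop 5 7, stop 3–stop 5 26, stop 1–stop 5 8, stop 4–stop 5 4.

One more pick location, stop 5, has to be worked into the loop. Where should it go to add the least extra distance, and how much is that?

+3 miles — insert stop 5 between stop 1 and stop 4.

Insertion cost between consecutive stops i–j is d(i,stop 5) + d(stop 5,j) − d(i,j):
  between Depot and stop 2: 18 + 7 − 11 = 14
  between stop 2 and stop 3: 7 + 26 − 21 = 12
  between stop 3 and stop 1: 26 + 8 − 23 = 11
  between stop 1 and stop 4: 8 + 4 − 9 = 3
  between stop 4 and Depot: 4 + 18 − 14 = 8
Cheapest insertion is between stop 1 and stop 4, adding 3.
New total = 78 + 3 = 81.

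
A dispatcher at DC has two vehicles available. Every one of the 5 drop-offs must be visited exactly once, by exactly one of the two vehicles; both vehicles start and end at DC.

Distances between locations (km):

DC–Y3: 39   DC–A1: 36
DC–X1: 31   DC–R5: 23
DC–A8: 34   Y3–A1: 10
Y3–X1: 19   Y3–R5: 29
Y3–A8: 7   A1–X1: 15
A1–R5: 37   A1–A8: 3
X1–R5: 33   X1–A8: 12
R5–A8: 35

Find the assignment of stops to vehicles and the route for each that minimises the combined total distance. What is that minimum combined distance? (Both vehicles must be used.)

Check every non-empty split of the stops between the two vehicles; for each half take its own optimal tour:
  {Y3} + {A1, X1, R5, A8}: 78 + 106 = 184
  {A1} + {Y3, X1, R5, A8}: 72 + 102 = 174
  {Y3, A1} + {X1, R5, A8}: 85 + 101 = 186
  {X1} + {Y3, A1, R5, A8}: 62 + 98 = 160
  {Y3, X1} + {A1, R5, A8}: 89 + 97 = 186
  {A1, X1} + {Y3, R5, A8}: 82 + 93 = 175
  … (15 splits in total)
  {R5} + {Y3, A1, X1, A8}: 46 + 95 = 141  ← best
Best: vehicle 1 DC → R5 → DC = 46; vehicle 2 DC → Y3 → A1 → A8 → X1 → DC = 95; combined 141.

Minimum combined distance: 141 km.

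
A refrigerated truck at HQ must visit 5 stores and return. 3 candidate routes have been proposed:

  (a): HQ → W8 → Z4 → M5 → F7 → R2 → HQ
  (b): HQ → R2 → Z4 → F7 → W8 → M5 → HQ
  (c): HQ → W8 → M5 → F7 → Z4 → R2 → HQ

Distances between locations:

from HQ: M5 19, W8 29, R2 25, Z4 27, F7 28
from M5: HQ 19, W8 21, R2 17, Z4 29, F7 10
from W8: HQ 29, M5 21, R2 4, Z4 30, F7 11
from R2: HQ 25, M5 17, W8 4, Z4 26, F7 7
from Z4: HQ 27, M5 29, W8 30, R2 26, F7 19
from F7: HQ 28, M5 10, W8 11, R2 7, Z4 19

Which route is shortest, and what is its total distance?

(a): 29 + 30 + 29 + 10 + 7 + 25 = 130
(b): 25 + 26 + 19 + 11 + 21 + 19 = 121
(c): 29 + 21 + 10 + 19 + 26 + 25 = 130

Shortest is (b), total 121.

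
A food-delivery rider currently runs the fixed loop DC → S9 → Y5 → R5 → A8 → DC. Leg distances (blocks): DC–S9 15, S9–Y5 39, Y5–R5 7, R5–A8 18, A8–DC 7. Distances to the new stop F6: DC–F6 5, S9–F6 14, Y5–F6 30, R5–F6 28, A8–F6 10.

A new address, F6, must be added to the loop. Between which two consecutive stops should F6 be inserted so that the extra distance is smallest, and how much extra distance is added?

Adding 4 blocks by placing F6 on the DC–S9 leg.

Insertion cost between consecutive stops i–j is d(i,F6) + d(F6,j) − d(i,j):
  between DC and S9: 5 + 14 − 15 = 4
  between S9 and Y5: 14 + 30 − 39 = 5
  between Y5 and R5: 30 + 28 − 7 = 51
  between R5 and A8: 28 + 10 − 18 = 20
  between A8 and DC: 10 + 5 − 7 = 8
Cheapest insertion is between DC and S9, adding 4.
New total = 86 + 4 = 90.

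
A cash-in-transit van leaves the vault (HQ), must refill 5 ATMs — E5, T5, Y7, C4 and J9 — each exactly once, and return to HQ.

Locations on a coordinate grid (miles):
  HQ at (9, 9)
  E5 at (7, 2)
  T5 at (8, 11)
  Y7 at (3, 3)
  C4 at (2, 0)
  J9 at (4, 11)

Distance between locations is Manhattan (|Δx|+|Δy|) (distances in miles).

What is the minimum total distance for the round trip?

Minimum total distance: 36 miles.

HQ → E5 → T5 → Y7 → C4 → J9 → HQ: 9+10+13+4+13+7 = 56
HQ → E5 → T5 → Y7 → J9 → C4 → HQ: 9+10+13+9+13+16 = 70
HQ → E5 → T5 → C4 → Y7 → J9 → HQ: 9+10+17+4+9+7 = 56
HQ → E5 → T5 → C4 → J9 → Y7 → HQ: 9+10+17+13+9+12 = 70
HQ → E5 → T5 → J9 → Y7 → C4 → HQ: 9+10+4+9+4+16 = 52
HQ → E5 → T5 → J9 → C4 → Y7 → HQ: 9+10+4+13+4+12 = 52
HQ → E5 → Y7 → T5 → C4 → J9 → HQ: 9+5+13+17+13+7 = 64
HQ → E5 → Y7 → T5 → J9 → C4 → HQ: 9+5+13+4+13+16 = 60
HQ → E5 → Y7 → C4 → T5 → J9 → HQ: 9+5+4+17+4+7 = 46
HQ → E5 → Y7 → C4 → J9 → T5 → HQ: 9+5+4+13+4+3 = 38
HQ → E5 → Y7 → J9 → T5 → C4 → HQ: 9+5+9+4+17+16 = 60
HQ → E5 → Y7 → J9 → C4 → T5 → HQ: 9+5+9+13+17+3 = 56
HQ → E5 → C4 → T5 → Y7 → J9 → HQ: 9+7+17+13+9+7 = 62
HQ → E5 → C4 → T5 → J9 → Y7 → HQ: 9+7+17+4+9+12 = 58
… (46 more)
HQ → E5 → C4 → Y7 → J9 → T5 → HQ: 9+7+4+9+4+3 = 36  ← best
The minimum is 36.
One optimal route: HQ → E5 → C4 → Y7 → J9 → T5 → HQ (or its reverse).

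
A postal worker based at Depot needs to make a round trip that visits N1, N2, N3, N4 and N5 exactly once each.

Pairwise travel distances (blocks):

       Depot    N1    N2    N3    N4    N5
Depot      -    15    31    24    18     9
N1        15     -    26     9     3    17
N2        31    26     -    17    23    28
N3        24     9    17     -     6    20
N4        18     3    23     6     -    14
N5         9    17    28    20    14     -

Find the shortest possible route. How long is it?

Shortest round trip = 78 blocks.

With 5 stops there are 5!/2 = 60 distinct round trips (a route and its reverse cost the same).
Depot→N1→N2→N3→N4→N5→Depot: 15+26+17+6+14+9 = 87
Depot→N1→N2→N3→N5→N4→Depot: 15+26+17+20+14+18 = 110
Depot→N1→N2→N4→N3→N5→Depot: 15+26+23+6+20+9 = 99
Depot→N1→N2→N4→N5→N3→Depot: 15+26+23+14+20+24 = 122
Depot→N1→N2→N5→N3→N4→Depot: 15+26+28+20+6+18 = 113
Depot→N1→N2→N5→N4→N3→Depot: 15+26+28+14+6+24 = 113
Depot→N1→N3→N2→N4→N5→Depot: 15+9+17+23+14+9 = 87
Depot→N1→N3→N2→N5→N4→Depot: 15+9+17+28+14+18 = 101
Depot→N1→N3→N4→N2→N5→Depot: 15+9+6+23+28+9 = 90
Depot→N1→N3→N4→N5→N2→Depot: 15+9+6+14+28+31 = 103
Depot→N1→N3→N5→N2→N4→Depot: 15+9+20+28+23+18 = 113
Depot→N1→N3→N5→N4→N2→Depot: 15+9+20+14+23+31 = 112
Depot→N1→N4→N2→N3→N5→Depot: 15+3+23+17+20+9 = 87
Depot→N1→N4→N2→N5→N3→Depot: 15+3+23+28+20+24 = 113
… (46 more)
Depot→N1→N4→N3→N2→N5→Depot: 15+3+6+17+28+9 = 78  ← best
The minimum is 78.
One optimal route: Depot → N1 → N4 → N3 → N2 → N5 → Depot (or its reverse).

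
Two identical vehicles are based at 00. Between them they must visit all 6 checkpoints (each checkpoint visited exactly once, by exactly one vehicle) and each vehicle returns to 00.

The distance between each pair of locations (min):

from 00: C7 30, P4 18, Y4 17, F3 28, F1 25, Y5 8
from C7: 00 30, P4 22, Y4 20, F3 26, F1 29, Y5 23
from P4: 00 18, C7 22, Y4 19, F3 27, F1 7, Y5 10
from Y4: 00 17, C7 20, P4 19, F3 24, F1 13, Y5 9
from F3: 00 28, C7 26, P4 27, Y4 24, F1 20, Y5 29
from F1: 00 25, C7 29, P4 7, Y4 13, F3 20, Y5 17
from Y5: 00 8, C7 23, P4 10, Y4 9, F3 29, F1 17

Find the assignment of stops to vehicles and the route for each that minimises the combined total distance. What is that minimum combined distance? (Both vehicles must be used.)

Minimum combined distance: 124 min.

Try each way of splitting the stops between the two vehicles (each non-empty) and, for each split, find the best tour for each vehicle:
  {C7} + {P4, Y4, F3, F1, Y5}: 60 + 86 = 146
  {P4} + {C7, Y4, F3, F1, Y5}: 36 + 106 = 142
  {C7, P4} + {Y4, F3, F1, Y5}: 70 + 78 = 148
  {Y4} + {C7, P4, F3, F1, Y5}: 34 + 101 = 135
  {C7, Y4} + {P4, F3, F1, Y5}: 67 + 73 = 140
  {P4, Y4} + {C7, F3, F1, Y5}: 54 + 101 = 155
  … (31 splits in total)
  {C7, P4, Y4, F3, F1} + {Y5}: 108 + 16 = 124  ← best
Best: vehicle 1 00 → P4 → F1 → F3 → C7 → Y4 → 00 = 108; vehicle 2 00 → Y5 → 00 = 16; combined 124.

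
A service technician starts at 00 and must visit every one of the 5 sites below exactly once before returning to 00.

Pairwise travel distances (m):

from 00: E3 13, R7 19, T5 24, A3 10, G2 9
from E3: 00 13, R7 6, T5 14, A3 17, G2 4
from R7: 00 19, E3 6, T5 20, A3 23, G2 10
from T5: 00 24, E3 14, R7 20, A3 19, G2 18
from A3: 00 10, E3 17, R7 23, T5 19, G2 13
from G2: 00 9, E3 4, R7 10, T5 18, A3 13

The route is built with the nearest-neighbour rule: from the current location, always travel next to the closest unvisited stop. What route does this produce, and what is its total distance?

From 00: distances to unvisited — G2=9, A3=10, E3=13, R7=19, T5=24. Nearest is G2 (9).
From G2: distances to unvisited — E3=4, R7=10, A3=13, T5=18. Nearest is E3 (4).
From E3: distances to unvisited — R7=6, T5=14, A3=17. Nearest is R7 (6).
From R7: distances to unvisited — T5=20, A3=23. Nearest is T5 (20).
From T5: distances to unvisited — A3=19. Nearest is A3 (19).
Return A3→00: 10.
Total = 9 + 4 + 6 + 20 + 19 + 10 = 68.

68 m along 00 → G2 → E3 → R7 → T5 → A3 → 00.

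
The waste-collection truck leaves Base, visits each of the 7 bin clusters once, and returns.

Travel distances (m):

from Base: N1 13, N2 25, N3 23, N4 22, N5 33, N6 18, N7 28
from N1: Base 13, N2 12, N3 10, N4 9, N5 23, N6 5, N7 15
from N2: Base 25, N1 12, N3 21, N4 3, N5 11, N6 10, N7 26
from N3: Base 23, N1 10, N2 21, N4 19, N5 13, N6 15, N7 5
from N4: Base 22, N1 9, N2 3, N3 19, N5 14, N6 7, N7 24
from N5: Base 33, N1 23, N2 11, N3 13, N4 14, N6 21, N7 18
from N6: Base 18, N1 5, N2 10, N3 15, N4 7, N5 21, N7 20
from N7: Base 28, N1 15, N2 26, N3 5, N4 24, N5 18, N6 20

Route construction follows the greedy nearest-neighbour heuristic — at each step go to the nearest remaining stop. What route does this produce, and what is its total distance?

Base → [N1:13 / N6:18 / N4:22 / N3:23 / N2:25 / N7:28 / N5:33] → N1 (13)
N1 → [N6:5 / N4:9 / N3:10 / N2:12 / N7:15 / N5:23] → N6 (5)
N6 → [N4:7 / N2:10 / N3:15 / N7:20 / N5:21] → N4 (7)
N4 → [N2:3 / N5:14 / N3:19 / N7:24] → N2 (3)
N2 → [N5:11 / N3:21 / N7:26] → N5 (11)
N5 → [N3:13 / N7:18] → N3 (13)
N3 → [N7:5] → N7 (5)
Return N7→Base: 28.
Total = 13 + 5 + 7 + 3 + 11 + 13 + 5 + 28 = 85.

Nearest-neighbour total = 85 m; route Base → N1 → N6 → N4 → N2 → N5 → N3 → N7 → Base.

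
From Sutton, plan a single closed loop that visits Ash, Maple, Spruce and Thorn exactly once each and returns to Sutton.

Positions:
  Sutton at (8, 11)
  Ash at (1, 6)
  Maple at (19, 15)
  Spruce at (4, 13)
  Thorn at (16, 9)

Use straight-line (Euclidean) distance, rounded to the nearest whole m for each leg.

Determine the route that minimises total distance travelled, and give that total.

Shortest round trip = 46 m.

With 4 stops there are 4!/2 = 12 distinct round trips (a route and its reverse cost the same).
Sutton-Ash-Maple-Spruce-Thorn-Sutton: 9+20+15+13+8 = 65
Sutton-Ash-Maple-Thorn-Spruce-Sutton: 9+20+7+13+4 = 53
Sutton-Ash-Spruce-Maple-Thorn-Sutton: 9+8+15+7+8 = 47
Sutton-Ash-Spruce-Thorn-Maple-Sutton: 9+8+13+7+12 = 49
Sutton-Ash-Thorn-Maple-Spruce-Sutton: 9+15+7+15+4 = 50
Sutton-Ash-Thorn-Spruce-Maple-Sutton: 9+15+13+15+12 = 64
Sutton-Maple-Ash-Spruce-Thorn-Sutton: 12+20+8+13+8 = 61
Sutton-Maple-Ash-Thorn-Spruce-Sutton: 12+20+15+13+4 = 64
Sutton-Maple-Spruce-Ash-Thorn-Sutton: 12+15+8+15+8 = 58
Sutton-Maple-Thorn-Ash-Spruce-Sutton: 12+7+15+8+4 = 46
Sutton-Spruce-Ash-Maple-Thorn-Sutton: 4+8+20+7+8 = 47
Sutton-Spruce-Maple-Ash-Thorn-Sutton: 4+15+20+15+8 = 62
The minimum is 46.
One optimal route: Sutton → Maple → Thorn → Ash → Spruce → Sutton (or its reverse).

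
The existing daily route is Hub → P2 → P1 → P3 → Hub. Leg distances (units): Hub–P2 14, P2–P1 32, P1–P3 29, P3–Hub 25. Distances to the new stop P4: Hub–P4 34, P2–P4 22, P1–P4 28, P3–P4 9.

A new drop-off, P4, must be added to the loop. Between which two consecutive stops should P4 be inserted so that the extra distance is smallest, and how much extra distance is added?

Adding 8 by placing P4 on the P1–P3 leg.

Insertion cost between consecutive stops i–j is d(i,P4) + d(P4,j) − d(i,j):
  between Hub and P2: 34 + 22 − 14 = 42
  between P2 and P1: 22 + 28 − 32 = 18
  between P1 and P3: 28 + 9 − 29 = 8
  between P3 and Hub: 9 + 34 − 25 = 18
Cheapest insertion is between P1 and P3, adding 8.
New total = 100 + 8 = 108.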